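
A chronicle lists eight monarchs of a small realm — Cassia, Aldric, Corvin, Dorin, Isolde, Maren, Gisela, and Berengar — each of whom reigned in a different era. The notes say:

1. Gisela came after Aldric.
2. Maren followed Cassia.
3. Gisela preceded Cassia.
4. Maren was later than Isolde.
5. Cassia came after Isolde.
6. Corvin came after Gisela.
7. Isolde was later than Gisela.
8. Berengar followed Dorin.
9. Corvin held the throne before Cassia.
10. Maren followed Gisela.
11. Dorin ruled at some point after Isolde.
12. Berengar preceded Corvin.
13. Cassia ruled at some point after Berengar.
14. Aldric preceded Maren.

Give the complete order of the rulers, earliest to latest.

Aldric, Gisela, Isolde, Dorin, Berengar, Corvin, Cassia, Maren

The constraints fix every adjacent pair, so only one ordering works:
Aldric → Gisela → Isolde → Dorin → Berengar → Corvin → Cassia → Maren.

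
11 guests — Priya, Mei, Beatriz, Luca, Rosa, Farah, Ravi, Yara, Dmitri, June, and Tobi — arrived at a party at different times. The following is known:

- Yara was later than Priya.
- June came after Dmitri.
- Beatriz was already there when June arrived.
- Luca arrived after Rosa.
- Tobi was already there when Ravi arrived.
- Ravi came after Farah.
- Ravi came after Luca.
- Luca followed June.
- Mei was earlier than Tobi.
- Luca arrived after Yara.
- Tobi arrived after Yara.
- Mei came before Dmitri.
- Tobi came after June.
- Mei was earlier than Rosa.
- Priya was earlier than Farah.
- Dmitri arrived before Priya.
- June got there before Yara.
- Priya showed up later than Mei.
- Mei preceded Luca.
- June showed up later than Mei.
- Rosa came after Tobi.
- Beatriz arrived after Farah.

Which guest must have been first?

Mei has a chain of constraints placing them before every other guest, so Mei must be first.

Mei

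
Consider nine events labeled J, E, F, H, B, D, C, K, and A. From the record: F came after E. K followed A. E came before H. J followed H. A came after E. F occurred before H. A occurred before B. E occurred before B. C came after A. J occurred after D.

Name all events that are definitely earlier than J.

Directly stated before J: D and H.
E reaches J via E → H → J.
F reaches J via F → H → J.

D, E, F, H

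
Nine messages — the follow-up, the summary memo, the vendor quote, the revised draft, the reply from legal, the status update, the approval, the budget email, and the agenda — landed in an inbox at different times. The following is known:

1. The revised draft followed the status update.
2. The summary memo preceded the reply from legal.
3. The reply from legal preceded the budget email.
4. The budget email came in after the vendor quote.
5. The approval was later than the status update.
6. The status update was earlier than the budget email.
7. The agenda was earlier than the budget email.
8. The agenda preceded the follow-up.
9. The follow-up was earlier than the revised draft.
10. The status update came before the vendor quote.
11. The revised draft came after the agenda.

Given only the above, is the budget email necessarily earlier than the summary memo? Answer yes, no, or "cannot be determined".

no

Tracing the constraints gives the summary memo → the reply from legal → the budget email, so the summary memo must come before the budget email.
That means the budget email cannot be before the summary memo.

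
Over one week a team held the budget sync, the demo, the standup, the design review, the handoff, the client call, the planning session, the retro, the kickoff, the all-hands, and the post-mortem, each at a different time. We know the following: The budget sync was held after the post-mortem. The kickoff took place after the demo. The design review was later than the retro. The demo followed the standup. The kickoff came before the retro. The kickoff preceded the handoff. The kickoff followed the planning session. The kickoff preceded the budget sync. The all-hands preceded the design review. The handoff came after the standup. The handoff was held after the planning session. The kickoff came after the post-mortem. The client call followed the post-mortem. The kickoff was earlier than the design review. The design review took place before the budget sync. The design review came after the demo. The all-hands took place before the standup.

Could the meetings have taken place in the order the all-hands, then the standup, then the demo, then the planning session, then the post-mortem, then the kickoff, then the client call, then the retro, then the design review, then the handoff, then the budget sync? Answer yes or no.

Check each stated constraint against the proposed order — e.g. the standup is ahead of the handoff; the all-hands is ahead of the design review. Every pair is in the required order; nothing is violated.

yes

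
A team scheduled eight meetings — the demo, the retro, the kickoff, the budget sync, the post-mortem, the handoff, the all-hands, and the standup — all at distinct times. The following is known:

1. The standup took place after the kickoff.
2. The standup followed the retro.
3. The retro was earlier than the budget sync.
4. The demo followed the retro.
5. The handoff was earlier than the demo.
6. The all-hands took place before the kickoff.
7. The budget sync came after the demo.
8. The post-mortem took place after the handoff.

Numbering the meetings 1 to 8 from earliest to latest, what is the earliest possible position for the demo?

3

The handoff and the retro must both come before the demo — 2 forced predecessors.
Nothing else is forced ahead of the demo, so its earliest slot is position 2 + 1 = 3.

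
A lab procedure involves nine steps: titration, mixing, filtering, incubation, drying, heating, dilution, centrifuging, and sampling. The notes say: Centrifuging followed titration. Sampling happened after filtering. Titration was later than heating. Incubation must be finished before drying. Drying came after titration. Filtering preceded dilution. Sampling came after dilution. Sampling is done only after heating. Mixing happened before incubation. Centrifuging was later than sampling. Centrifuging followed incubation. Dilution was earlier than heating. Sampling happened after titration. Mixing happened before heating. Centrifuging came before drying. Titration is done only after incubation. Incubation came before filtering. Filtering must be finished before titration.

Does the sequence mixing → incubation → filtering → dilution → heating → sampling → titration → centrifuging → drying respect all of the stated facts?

no

The constraints require titration before sampling, but in the proposed sequence sampling appears ahead of titration. That one violation is enough.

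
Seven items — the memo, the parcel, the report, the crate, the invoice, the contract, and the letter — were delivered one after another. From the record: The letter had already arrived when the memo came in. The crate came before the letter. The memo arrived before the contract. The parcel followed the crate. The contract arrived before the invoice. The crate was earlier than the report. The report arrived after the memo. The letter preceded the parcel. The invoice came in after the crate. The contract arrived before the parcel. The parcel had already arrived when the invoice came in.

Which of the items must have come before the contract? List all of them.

the crate, the letter, the memo

Directly stated before the contract: the memo.
The crate reaches the contract via the crate → the letter → the memo → the contract.
The letter reaches the contract via the letter → the memo → the contract.
No chain forces the invoice (or any of the others) ahead of the contract.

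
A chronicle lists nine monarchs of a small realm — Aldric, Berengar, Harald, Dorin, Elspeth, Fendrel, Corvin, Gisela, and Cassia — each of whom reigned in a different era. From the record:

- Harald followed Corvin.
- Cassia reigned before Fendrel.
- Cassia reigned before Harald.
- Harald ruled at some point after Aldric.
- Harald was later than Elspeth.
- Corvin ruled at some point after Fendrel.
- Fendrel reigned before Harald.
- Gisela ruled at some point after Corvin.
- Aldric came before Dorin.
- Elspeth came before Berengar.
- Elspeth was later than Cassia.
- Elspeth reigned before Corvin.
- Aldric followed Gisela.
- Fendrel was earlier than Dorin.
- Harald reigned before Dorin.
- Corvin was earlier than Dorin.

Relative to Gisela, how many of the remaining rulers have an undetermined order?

1

Forced before Gisela: Cassia, Corvin, Elspeth, and Fendrel; forced after Gisela: Aldric, Dorin, and Harald.
That leaves Berengar with no forced order relative to Gisela — 1.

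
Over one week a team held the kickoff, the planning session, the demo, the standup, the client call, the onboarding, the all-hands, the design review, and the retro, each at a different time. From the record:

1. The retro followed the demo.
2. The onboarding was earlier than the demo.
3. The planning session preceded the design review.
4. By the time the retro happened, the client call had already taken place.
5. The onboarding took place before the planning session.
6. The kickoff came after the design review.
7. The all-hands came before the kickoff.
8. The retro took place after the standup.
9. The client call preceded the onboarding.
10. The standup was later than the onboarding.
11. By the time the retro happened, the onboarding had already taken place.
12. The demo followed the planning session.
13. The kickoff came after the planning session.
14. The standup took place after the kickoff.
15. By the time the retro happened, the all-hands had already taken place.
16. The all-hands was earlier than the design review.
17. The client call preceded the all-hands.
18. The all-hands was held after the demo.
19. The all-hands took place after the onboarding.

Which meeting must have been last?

the retro

Every other meeting has a chain of constraints placing it before the retro, so the retro is last.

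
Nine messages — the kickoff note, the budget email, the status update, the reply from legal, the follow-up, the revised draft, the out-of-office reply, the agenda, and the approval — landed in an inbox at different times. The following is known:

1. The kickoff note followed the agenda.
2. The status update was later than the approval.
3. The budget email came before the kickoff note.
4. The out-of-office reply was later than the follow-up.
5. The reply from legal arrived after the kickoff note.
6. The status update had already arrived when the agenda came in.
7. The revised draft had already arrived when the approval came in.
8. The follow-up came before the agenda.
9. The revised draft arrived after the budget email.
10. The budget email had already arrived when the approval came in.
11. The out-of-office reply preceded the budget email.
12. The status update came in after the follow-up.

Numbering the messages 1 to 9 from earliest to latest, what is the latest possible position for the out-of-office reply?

The out-of-office reply must come before the agenda, the approval, the budget email, the kickoff note, the reply from legal, the revised draft, and the status update — 7 messages forced after it.
Everything else can be placed before the out-of-office reply in some valid order, so the out-of-office reply can sit as late as position 9 − 7 = 2.

2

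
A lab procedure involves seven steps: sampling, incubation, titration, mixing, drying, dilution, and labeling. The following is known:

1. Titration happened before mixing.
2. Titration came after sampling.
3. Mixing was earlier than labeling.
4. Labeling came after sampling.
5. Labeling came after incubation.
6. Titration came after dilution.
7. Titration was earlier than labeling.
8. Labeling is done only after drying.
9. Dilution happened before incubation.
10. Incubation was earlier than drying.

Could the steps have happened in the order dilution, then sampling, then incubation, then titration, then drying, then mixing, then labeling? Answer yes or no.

yes

Check each stated constraint against the proposed order — e.g. incubation is ahead of labeling; sampling is ahead of labeling. Every pair is in the required order; nothing is violated.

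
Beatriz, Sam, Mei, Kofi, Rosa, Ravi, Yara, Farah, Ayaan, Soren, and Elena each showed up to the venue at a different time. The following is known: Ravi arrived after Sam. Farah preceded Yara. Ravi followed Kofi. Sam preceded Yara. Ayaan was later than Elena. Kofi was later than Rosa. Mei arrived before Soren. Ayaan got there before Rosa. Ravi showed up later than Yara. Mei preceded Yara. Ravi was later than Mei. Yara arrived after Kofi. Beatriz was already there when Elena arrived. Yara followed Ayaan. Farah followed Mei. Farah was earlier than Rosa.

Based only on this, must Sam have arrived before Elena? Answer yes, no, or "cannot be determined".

cannot be determined

No chain of stated constraints runs from Sam to Elena, and none runs from Elena to Sam either.
So the relative order of Sam and Elena is not fixed by the given facts.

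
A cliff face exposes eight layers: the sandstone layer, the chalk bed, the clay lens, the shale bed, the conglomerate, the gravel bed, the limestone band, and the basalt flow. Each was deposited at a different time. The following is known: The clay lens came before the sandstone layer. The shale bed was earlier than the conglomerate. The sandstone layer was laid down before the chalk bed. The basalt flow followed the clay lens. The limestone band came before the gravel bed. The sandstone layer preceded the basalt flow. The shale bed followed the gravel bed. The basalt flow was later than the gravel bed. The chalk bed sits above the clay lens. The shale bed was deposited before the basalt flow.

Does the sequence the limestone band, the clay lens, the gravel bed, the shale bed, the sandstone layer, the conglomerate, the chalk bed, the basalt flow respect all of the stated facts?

Check each stated constraint against the proposed order — e.g. the clay lens is ahead of the chalk bed; the clay lens is ahead of the basalt flow. Every pair is in the required order; nothing is violated.

yes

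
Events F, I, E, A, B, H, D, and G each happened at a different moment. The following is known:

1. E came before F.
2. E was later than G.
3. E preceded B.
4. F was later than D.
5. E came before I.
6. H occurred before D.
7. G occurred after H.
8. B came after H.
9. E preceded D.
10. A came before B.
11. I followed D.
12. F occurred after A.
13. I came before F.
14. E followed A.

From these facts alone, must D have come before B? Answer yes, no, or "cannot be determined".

No chain of stated constraints runs from D to B, and none runs from B to D either.
So the relative order of D and B is not fixed by the given facts.

cannot be determined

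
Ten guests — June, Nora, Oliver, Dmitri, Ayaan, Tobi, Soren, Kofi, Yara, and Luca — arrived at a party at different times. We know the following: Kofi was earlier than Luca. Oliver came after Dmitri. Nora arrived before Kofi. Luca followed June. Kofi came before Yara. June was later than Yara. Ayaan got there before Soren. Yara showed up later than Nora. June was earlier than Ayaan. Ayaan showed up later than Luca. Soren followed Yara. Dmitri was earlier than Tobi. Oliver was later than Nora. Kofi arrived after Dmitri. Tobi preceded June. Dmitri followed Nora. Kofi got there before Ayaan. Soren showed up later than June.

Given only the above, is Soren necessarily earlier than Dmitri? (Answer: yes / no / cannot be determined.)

no

Tracing the constraints gives Dmitri → Kofi → Yara → Soren, so Dmitri must come before Soren.
That means Soren cannot be before Dmitri.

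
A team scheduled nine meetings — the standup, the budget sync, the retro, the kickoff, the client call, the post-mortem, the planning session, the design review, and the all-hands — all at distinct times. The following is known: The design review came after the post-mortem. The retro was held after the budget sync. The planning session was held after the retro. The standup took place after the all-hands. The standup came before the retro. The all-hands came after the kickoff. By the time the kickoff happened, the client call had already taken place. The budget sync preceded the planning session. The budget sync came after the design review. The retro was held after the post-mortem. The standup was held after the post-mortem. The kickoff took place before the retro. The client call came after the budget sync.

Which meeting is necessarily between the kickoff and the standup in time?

Tracing the constraints gives the kickoff → the all-hands → the standup, so the all-hands sits after the kickoff and before the standup.
No other meeting is forced both after the kickoff and before the standup.

the all-hands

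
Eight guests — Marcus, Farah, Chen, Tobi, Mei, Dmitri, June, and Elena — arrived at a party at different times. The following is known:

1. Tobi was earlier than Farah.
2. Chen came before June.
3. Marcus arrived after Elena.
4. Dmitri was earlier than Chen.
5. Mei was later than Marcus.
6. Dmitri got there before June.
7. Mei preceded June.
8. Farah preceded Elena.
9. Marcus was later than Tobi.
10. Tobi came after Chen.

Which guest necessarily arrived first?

Dmitri

Dmitri has a chain of constraints placing them before every other guest, so Dmitri must be first.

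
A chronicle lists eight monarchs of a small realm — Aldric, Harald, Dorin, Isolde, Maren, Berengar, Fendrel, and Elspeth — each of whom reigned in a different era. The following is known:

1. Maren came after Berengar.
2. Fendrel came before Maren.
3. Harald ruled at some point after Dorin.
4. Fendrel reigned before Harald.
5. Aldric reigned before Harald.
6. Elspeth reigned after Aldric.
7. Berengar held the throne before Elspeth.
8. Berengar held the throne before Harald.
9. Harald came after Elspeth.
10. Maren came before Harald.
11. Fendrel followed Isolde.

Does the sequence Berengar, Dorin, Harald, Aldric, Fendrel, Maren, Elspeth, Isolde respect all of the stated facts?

The constraints require Aldric before Harald, but in the proposed sequence Harald appears ahead of Aldric. That one violation is enough.

no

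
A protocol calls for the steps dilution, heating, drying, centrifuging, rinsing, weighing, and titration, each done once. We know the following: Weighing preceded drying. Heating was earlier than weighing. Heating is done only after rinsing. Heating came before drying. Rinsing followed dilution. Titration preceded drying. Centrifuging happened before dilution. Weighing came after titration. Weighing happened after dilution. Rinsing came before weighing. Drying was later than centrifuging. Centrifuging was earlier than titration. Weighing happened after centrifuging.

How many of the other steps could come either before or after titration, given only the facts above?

3

Forced before titration: centrifuging; forced after titration: drying and weighing.
That leaves dilution, heating, and rinsing with no forced order relative to titration — 3.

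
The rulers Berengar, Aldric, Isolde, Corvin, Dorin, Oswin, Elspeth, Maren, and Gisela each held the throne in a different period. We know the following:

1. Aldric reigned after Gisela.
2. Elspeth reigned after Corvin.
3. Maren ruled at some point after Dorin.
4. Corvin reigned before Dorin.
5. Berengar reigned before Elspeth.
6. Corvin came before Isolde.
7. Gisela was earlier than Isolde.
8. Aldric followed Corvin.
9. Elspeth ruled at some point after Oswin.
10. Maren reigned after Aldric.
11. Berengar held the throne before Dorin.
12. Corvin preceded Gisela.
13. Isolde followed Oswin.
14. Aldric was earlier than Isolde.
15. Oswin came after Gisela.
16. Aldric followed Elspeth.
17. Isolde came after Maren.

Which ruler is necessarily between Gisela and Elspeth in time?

Tracing the constraints gives Gisela → Oswin → Elspeth, so Oswin sits after Gisela and before Elspeth.
No other ruler is forced both after Gisela and before Elspeth.

Oswin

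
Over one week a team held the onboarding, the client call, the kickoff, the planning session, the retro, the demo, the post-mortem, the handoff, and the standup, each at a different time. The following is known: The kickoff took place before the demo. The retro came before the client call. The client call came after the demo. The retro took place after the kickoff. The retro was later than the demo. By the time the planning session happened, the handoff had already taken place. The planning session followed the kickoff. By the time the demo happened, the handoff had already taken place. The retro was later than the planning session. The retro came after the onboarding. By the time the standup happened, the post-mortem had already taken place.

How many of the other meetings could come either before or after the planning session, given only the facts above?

Forced before the planning session: the handoff and the kickoff; forced after the planning session: the client call and the retro.
That leaves the demo, the onboarding, the post-mortem, and the standup with no forced order relative to the planning session — 4.

4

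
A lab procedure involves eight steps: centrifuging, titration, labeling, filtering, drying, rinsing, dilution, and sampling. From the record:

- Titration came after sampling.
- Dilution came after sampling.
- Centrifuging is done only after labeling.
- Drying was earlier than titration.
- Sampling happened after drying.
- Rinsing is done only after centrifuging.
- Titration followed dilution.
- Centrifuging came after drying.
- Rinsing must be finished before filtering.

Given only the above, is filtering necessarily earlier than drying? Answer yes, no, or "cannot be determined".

Tracing the constraints gives drying → centrifuging → rinsing → filtering, so drying must come before filtering.
That means filtering cannot be before drying.

no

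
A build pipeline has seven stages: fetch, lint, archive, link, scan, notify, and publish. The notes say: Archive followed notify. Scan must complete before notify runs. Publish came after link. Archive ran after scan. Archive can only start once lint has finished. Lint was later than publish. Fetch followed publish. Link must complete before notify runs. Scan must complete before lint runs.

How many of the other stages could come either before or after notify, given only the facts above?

Forced before notify: link and scan; forced after notify: archive.
That leaves fetch, lint, and publish with no forced order relative to notify — 3.

3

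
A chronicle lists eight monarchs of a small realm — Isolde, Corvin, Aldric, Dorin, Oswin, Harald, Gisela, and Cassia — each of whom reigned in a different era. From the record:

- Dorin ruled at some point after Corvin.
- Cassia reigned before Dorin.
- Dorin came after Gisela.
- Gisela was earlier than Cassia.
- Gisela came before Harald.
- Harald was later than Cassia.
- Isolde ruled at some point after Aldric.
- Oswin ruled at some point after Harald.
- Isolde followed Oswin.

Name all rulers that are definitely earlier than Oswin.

Cassia, Gisela, Harald

Directly stated before Oswin: Harald.
Cassia reaches Oswin via Cassia → Harald → Oswin.
Gisela reaches Oswin via Gisela → Harald → Oswin.
No chain forces Aldric (or any of the others) ahead of Oswin.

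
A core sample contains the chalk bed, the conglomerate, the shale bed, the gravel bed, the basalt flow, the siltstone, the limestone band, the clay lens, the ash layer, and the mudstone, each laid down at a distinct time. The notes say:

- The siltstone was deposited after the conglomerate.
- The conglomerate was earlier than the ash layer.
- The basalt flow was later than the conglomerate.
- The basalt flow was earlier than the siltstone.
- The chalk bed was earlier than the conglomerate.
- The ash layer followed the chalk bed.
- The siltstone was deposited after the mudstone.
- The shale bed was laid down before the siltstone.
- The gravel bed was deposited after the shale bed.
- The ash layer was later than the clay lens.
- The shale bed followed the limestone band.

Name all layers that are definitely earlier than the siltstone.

Directly stated before the siltstone: the basalt flow, the conglomerate, the mudstone, and the shale bed.
The chalk bed reaches the siltstone via the chalk bed → the conglomerate → the siltstone.
The limestone band reaches the siltstone via the limestone band → the shale bed → the siltstone.

the basalt flow, the chalk bed, the conglomerate, the limestone band, the mudstone, the shale bed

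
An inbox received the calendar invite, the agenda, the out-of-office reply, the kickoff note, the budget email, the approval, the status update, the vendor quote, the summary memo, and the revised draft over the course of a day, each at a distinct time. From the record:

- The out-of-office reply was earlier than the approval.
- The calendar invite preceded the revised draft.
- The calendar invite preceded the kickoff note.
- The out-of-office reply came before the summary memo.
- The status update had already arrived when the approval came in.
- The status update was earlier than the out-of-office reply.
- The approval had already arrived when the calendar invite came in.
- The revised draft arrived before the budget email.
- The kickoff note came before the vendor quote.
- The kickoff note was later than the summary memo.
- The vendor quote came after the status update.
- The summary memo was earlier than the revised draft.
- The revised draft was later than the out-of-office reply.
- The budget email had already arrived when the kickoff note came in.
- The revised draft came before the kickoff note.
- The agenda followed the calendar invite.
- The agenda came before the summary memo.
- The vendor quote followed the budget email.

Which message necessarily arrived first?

the status update

The status update has a chain of constraints placing it before every other message, so the status update must be first.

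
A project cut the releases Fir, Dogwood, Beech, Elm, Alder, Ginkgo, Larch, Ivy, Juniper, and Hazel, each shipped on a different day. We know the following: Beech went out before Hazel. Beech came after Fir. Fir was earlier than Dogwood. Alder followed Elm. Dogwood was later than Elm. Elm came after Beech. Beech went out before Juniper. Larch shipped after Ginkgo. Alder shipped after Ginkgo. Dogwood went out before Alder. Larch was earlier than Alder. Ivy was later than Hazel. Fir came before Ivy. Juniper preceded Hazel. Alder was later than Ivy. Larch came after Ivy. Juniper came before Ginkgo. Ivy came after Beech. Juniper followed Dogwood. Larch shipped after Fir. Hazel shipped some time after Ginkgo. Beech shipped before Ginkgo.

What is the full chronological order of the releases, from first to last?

The constraints fix every adjacent pair, so only one ordering works:
Fir → Beech → Elm → Dogwood → Juniper → Ginkgo → Hazel → Ivy → Larch → Alder.

Fir, Beech, Elm, Dogwood, Juniper, Ginkgo, Hazel, Ivy, Larch, Alder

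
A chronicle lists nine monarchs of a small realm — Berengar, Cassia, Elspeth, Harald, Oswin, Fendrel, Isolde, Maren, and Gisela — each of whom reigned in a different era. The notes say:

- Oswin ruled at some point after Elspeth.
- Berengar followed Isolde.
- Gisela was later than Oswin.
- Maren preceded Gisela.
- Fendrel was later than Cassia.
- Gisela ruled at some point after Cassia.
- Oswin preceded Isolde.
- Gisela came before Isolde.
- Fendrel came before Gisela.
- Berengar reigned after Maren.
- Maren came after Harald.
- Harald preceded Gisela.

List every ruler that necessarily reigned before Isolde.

Directly stated before Isolde: Gisela and Oswin.
Cassia reaches Isolde via Cassia → Gisela → Isolde.
Elspeth reaches Isolde via Elspeth → Oswin → Isolde.
Fendrel reaches Isolde via Fendrel → Gisela → Isolde.
Likewise Harald and Maren each reach Isolde by chaining the stated constraints.

Cassia, Elspeth, Fendrel, Gisela, Harald, Maren, Oswin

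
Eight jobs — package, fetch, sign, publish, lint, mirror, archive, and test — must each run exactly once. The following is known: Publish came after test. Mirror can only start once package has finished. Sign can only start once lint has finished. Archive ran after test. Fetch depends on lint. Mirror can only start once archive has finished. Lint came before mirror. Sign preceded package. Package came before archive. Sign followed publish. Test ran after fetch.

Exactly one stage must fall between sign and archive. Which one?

Tracing the constraints gives sign → package → archive, so package sits after sign and before archive.
No other stage is forced both after sign and before archive.

package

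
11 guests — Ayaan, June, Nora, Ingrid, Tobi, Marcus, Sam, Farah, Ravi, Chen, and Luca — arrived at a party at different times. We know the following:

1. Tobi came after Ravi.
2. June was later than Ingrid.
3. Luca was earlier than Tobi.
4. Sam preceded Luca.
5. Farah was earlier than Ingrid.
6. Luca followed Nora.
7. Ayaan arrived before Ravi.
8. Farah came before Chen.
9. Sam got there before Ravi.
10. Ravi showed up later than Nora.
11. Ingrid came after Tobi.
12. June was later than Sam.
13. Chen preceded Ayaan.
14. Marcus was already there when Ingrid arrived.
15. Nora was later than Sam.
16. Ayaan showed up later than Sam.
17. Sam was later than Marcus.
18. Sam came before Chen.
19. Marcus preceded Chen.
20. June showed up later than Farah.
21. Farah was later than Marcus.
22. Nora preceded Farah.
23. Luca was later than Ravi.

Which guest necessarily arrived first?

Marcus

Marcus has a chain of constraints placing them before every other guest, so Marcus must be first.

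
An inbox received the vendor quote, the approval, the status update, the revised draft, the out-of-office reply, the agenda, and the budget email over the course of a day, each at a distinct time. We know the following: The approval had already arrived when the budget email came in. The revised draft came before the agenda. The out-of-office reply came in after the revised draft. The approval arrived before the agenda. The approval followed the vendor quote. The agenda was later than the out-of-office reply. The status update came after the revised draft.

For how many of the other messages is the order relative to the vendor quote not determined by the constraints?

3

Forced after the vendor quote: the agenda, the approval, and the budget email.
That leaves the out-of-office reply, the revised draft, and the status update with no forced order relative to the vendor quote — 3.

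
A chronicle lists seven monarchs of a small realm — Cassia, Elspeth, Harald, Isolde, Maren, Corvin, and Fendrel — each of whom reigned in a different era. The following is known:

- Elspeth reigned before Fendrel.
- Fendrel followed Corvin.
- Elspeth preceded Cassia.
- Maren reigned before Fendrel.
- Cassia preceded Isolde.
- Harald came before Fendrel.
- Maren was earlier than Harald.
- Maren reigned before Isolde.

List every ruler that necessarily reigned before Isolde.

Directly stated before Isolde: Cassia and Maren.
Elspeth reaches Isolde via Elspeth → Cassia → Isolde.

Cassia, Elspeth, Maren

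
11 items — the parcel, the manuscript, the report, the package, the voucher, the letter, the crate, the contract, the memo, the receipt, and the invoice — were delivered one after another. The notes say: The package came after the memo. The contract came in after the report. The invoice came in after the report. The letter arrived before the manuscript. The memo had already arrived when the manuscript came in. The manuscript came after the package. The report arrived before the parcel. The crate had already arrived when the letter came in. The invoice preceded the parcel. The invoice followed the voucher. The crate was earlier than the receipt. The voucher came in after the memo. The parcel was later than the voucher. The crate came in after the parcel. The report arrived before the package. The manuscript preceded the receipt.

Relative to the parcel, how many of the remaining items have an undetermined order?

Forced before the parcel: the invoice, the memo, the report, and the voucher; forced after the parcel: the crate, the letter, the manuscript, and the receipt.
That leaves the contract and the package with no forced order relative to the parcel — 2.

2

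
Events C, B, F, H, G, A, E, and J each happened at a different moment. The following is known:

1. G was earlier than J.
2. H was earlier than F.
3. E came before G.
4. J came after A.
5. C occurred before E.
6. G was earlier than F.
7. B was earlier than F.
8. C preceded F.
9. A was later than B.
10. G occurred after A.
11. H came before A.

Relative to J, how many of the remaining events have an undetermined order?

1

Forced before J: A, B, C, E, G, and H.
That leaves F with no forced order relative to J — 1.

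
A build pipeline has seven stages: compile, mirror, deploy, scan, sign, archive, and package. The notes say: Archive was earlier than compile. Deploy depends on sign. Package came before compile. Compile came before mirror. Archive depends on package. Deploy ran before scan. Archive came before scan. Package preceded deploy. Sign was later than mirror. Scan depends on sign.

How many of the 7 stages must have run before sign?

4

Directly stated before sign: mirror.
Archive reaches sign via archive → compile → mirror → sign.
Compile reaches sign via compile → mirror → sign.
Package reaches sign via package → compile → mirror → sign.
No chain forces deploy (or any of the others) ahead of sign.
That's archive, compile, mirror, and package — 4 in all.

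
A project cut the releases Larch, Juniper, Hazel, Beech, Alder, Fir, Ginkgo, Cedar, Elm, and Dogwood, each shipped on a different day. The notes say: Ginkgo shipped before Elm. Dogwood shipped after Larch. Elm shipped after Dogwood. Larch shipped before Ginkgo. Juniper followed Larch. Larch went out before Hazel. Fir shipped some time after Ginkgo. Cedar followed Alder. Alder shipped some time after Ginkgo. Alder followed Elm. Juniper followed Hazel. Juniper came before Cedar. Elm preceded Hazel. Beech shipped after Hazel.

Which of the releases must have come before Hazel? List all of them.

Directly stated before Hazel: Elm and Larch.
Dogwood reaches Hazel via Dogwood → Elm → Hazel.
Ginkgo reaches Hazel via Ginkgo → Elm → Hazel.

Dogwood, Elm, Ginkgo, Larch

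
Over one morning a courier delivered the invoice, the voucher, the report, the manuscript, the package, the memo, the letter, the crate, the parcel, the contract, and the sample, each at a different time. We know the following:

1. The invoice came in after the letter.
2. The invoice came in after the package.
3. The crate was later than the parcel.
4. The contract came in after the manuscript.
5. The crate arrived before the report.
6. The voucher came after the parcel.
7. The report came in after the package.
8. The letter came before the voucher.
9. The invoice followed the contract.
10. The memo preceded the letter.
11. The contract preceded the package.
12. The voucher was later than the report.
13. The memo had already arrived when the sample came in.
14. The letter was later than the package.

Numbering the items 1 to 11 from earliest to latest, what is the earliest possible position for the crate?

2

The parcel must come before the crate — 1 forced predecessor.
Nothing else is forced ahead of the crate, so its earliest slot is position 1 + 1 = 2.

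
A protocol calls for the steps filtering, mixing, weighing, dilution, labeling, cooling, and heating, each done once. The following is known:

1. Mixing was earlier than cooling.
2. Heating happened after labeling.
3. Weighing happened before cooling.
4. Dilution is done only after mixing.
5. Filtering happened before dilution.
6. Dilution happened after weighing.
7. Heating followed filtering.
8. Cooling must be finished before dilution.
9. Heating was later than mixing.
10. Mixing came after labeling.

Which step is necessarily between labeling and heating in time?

mixing

Tracing the constraints gives labeling → mixing → heating, so mixing sits after labeling and before heating.
No other step is forced both after labeling and before heating.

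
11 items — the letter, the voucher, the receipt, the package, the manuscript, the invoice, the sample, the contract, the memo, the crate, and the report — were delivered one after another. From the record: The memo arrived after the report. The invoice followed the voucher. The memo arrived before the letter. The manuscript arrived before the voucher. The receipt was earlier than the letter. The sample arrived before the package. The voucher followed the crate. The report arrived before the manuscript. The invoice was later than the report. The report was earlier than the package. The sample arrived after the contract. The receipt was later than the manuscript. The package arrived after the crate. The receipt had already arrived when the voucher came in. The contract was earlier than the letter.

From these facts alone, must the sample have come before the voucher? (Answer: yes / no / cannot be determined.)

cannot be determined

No chain of stated constraints runs from the sample to the voucher, and none runs from the voucher to the sample either.
So the relative order of the sample and the voucher is not fixed by the given facts.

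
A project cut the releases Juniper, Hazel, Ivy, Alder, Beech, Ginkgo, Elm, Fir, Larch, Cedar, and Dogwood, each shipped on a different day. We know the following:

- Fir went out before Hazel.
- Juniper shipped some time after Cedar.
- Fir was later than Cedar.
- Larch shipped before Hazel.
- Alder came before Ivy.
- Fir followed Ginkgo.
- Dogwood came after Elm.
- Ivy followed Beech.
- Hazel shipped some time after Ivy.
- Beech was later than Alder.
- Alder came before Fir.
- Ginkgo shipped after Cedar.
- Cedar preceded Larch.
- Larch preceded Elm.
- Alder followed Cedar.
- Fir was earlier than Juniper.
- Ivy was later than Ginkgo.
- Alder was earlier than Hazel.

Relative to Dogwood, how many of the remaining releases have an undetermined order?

Forced before Dogwood: Cedar, Elm, and Larch.
That leaves Alder, Beech, Fir, Ginkgo, Hazel, Ivy, and Juniper with no forced order relative to Dogwood — 7.

7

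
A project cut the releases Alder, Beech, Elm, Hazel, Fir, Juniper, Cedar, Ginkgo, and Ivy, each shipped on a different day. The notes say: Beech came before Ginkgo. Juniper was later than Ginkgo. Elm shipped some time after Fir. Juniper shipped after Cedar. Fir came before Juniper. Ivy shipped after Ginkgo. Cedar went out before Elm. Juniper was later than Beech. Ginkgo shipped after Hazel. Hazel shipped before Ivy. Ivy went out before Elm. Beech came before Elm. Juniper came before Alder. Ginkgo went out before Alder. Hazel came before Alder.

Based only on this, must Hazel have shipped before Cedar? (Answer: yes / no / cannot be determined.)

cannot be determined

No chain of stated constraints runs from Hazel to Cedar, and none runs from Cedar to Hazel either.
So the relative order of Hazel and Cedar is not fixed by the given facts.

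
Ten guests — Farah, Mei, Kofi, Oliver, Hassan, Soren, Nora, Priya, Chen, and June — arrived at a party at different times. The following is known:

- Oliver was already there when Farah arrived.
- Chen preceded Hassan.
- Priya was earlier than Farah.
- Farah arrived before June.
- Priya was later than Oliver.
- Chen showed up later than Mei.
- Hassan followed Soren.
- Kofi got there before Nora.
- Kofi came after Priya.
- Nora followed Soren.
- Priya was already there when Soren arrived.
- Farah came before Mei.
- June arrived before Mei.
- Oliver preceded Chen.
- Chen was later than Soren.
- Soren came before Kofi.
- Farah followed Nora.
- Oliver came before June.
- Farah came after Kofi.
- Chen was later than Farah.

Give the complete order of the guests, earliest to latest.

The constraints fix every adjacent pair, so only one ordering works:
Oliver → Priya → Soren → Kofi → Nora → Farah → June → Mei → Chen → Hassan.

Oliver, Priya, Soren, Kofi, Nora, Farah, June, Mei, Chen, Hassan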